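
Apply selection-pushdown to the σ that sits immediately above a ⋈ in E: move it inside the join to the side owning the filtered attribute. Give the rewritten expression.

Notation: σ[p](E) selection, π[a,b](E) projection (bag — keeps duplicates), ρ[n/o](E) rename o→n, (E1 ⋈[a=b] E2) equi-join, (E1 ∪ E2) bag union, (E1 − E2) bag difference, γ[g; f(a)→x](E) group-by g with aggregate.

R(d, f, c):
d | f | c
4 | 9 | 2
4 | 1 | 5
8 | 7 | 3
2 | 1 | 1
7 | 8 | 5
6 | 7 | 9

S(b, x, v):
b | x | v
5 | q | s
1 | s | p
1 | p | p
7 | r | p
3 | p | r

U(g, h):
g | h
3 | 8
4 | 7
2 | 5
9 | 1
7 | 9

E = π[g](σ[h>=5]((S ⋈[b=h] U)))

σ filters on h, owned by the right side.
E' = π[g]((S ⋈[b=h] σ[h>=5](U)))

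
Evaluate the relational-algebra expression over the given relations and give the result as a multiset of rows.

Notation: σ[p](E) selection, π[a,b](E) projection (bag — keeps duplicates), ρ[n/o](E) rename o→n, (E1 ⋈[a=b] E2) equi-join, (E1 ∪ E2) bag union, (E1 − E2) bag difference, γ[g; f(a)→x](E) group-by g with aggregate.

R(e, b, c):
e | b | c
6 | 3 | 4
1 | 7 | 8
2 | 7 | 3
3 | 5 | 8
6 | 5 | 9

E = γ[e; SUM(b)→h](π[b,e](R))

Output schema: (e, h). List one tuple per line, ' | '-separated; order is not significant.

Row counts bottom-up:
  R → 5
  π[b,e](R) → 5
  γ[e; SUM(b)→h](π[b,e](R)) → 4

== RESULT ==
e | h
1 | 7
2 | 7
3 | 5
6 | 8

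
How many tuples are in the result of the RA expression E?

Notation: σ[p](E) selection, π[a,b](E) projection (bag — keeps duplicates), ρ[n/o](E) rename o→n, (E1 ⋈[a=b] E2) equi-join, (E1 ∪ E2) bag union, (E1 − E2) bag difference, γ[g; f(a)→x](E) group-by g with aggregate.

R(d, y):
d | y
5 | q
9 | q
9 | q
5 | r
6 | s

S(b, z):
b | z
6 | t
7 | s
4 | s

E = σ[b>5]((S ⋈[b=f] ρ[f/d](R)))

Row counts bottom-up:
  S → 3
  R → 5
  ρ[f/d](R) → 5
  (S ⋈[b=f] ρ[f/d](R)) → 1
  σ[b>5]((S ⋈[b=f] ρ[f/d](R))) → 1

|E| = 1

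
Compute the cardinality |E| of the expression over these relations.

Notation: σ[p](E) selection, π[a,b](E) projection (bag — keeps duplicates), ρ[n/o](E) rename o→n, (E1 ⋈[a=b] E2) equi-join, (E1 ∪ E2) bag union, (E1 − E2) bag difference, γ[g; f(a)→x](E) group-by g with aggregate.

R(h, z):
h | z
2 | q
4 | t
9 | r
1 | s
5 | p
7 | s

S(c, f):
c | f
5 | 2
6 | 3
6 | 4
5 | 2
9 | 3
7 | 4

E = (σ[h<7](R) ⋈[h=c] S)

Per-node cardinality:
  R → 6
  σ[h<7](R) → 4
  S → 6
  (σ[h<7](R) ⋈[h=c] S) → 2

|E| = 2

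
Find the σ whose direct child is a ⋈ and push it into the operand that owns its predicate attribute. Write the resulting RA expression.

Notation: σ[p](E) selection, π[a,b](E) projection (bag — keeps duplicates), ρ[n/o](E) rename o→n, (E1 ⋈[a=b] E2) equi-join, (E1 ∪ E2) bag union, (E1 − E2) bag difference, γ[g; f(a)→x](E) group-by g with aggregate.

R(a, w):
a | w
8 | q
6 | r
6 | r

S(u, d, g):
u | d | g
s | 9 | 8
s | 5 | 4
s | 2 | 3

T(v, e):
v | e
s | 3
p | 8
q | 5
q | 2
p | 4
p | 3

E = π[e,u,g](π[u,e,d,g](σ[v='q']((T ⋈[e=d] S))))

σ filters on v, owned by the left side.
E' = π[e,u,g](π[u,e,d,g]((σ[v='q'](T) ⋈[e=d] S)))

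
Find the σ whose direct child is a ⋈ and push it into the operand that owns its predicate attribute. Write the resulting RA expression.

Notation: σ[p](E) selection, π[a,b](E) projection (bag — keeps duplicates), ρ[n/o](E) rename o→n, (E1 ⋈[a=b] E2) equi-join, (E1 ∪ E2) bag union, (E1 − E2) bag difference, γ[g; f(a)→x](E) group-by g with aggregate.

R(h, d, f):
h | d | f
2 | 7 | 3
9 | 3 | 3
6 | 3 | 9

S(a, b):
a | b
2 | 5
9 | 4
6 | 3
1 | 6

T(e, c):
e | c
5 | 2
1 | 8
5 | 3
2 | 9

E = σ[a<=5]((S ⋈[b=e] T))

σ filters on a, owned by the left side.
E' = (σ[a<=5](S) ⋈[b=e] T)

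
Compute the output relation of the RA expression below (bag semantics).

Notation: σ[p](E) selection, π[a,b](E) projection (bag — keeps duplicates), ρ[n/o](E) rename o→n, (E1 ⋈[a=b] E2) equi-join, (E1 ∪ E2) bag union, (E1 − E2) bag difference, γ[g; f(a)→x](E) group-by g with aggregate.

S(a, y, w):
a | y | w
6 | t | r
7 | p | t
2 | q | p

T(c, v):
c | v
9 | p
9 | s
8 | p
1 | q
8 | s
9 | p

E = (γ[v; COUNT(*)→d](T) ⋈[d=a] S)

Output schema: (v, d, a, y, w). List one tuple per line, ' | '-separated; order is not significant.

Stepwise |·|:
  T → 6
  γ[v; COUNT(*)→d](T) → 3
  S → 3
  (γ[v; COUNT(*)→d](T) ⋈[d=a] S) → 1

== RESULT ==
v | d | a | y | w
s | 2 | 2 | q | p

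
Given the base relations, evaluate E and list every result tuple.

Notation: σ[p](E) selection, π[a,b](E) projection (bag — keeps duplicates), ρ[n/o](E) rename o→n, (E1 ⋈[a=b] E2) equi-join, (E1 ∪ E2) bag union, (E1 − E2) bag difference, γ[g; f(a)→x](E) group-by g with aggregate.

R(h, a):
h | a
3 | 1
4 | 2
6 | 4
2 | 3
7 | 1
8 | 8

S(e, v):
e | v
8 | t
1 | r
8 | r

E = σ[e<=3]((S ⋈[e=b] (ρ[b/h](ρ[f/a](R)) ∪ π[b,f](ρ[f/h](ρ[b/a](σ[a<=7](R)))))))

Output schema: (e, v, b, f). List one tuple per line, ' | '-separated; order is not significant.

Subexpression sizes:
  S → 3
  R → 6
  ρ[f/a](R) → 6
  ρ[b/h](ρ[f/a](R)) → 6
  R → 6
  σ[a<=7](R) → 5
  ρ[b/a](σ[a<=7](R)) → 5
  ρ[f/h](ρ[b/a](σ[a<=7](R))) → 5
  π[b,f](ρ[f/h](ρ[b/a](σ[a<=7](R)))) → 5
  (ρ[b/h](ρ[f/a](R)) ∪ π[b,f](ρ[f/h](ρ[b/a](σ[a<=7](R))))) → 11
  (S ⋈[e=b] (ρ[b/h](ρ[f/a](R)) ∪ π[b,f](ρ[f/h](ρ[b/a](σ[a<=7](R)))))) → 4
  σ[e<=3]((S ⋈[e=b] (ρ[b/h](ρ[f/a](R)) ∪ π[b,f](ρ[f/h](ρ[b/a](σ[a<=7](R))))))) → 2

== RESULT ==
e | v | b | f
1 | r | 1 | 3
1 | r | 1 | 7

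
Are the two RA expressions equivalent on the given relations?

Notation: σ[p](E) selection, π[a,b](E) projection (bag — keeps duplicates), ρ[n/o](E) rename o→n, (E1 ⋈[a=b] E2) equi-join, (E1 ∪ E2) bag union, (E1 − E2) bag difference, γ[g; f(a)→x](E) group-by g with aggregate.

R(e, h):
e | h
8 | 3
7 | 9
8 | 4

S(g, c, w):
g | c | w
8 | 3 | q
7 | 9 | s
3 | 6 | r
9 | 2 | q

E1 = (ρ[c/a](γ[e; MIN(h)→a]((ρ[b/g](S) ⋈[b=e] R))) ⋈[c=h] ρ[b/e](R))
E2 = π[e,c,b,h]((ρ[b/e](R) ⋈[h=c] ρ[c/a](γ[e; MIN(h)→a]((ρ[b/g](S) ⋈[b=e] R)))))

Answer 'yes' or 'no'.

E1 subexpression sizes:
  S → 4
  ρ[b/g](S) → 4
  R → 3
  (ρ[b/g](S) ⋈[b=e] R) → 3
  γ[e; MIN(h)→a]((ρ[b/g](S) ⋈[b=e] R)) → 2
  ρ[c/a](γ[e; MIN(h)→a]((ρ[b/g](S) ⋈[b=e] R))) → 2
  R → 3
  ρ[b/e](R) → 3
  (ρ[c/a](γ[e; MIN(h)→a]((ρ[b/g](S) ⋈[b=e] R))) ⋈[c=h] ρ[b/e](R)) → 2
E2 subexpression sizes:
  R → 3
  ρ[b/e](R) → 3
  S → 4
  ρ[b/g](S) → 4
  R → 3
  (ρ[b/g](S) ⋈[b=e] R) → 3
  γ[e; MIN(h)→a]((ρ[b/g](S) ⋈[b=e] R)) → 2
  ρ[c/a](γ[e; MIN(h)→a]((ρ[b/g](S) ⋈[b=e] R))) → 2
  (ρ[b/e](R) ⋈[h=c] ρ[c/a](γ[e; MIN(h)→a]((ρ[b/g](S) ⋈[b=e] R)))) → 2
  π[e,c,b,h]((ρ[b/e](R) ⋈[h=c] ρ[c/a](γ[e; MIN(h)→a]((ρ[b/g](S) ⋈[b=e] R))))) → 2

E1 and E2 produce the same multiset:
e | c | b | h
7 | 9 | 7 | 9
8 | 3 | 8 | 3

yes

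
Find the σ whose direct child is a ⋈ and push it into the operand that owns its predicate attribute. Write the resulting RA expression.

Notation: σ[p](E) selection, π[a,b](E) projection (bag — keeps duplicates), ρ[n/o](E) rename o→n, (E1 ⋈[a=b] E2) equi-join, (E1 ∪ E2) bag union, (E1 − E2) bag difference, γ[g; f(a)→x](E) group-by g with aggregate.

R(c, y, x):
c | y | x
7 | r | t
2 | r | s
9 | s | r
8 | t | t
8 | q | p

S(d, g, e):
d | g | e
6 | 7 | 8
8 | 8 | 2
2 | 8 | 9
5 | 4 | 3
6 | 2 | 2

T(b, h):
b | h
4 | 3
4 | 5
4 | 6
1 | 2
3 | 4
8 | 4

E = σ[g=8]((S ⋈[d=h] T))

σ filters on g, owned by the left side.
E' = (σ[g=8](S) ⋈[d=h] T)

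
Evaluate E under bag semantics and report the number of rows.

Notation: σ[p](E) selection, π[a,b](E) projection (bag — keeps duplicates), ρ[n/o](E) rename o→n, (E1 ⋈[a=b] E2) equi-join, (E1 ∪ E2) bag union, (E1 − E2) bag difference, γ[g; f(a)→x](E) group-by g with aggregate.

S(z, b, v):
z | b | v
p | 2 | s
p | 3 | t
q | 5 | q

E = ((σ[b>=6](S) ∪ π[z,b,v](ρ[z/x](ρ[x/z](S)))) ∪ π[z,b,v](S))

Subexpression sizes:
  S → 3
  σ[b>=6](S) → 0
  S → 3
  ρ[x/z](S) → 3
  ρ[z/x](ρ[x/z](S)) → 3
  π[z,b,v](ρ[z/x](ρ[x/z](S))) → 3
  (σ[b>=6](S) ∪ π[z,b,v](ρ[z/x](ρ[x/z](S)))) → 3
  S → 3
  π[z,b,v](S) → 3
  ((σ[b>=6](S) ∪ π[z,b,v](ρ[z/x](ρ[x/z](S)))) ∪ π[z,b,v](S)) → 6

|E| = 6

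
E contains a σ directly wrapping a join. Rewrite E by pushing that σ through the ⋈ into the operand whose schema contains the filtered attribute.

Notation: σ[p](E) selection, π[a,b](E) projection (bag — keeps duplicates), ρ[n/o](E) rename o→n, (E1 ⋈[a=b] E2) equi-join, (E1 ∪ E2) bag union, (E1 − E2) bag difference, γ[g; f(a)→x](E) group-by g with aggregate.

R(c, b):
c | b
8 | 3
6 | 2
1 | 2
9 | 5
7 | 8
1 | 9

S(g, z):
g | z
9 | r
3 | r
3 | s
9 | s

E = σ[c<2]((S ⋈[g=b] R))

σ filters on c, owned by the right side.
E' = (S ⋈[g=b] σ[c<2](R))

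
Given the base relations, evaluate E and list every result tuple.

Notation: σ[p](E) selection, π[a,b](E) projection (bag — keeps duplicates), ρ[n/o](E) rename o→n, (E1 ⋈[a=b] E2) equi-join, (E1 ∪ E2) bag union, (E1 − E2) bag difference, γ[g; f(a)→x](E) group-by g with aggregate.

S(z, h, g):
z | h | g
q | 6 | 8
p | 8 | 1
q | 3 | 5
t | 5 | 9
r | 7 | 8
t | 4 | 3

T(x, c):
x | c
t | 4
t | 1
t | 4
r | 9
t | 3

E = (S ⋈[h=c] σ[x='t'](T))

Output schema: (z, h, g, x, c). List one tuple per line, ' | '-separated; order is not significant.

Subexpression sizes:
  S → 6
  T → 5
  σ[x='t'](T) → 4
  (S ⋈[h=c] σ[x='t'](T)) → 3

== RESULT ==
z | h | g | x | c
q | 3 | 5 | t | 3
t | 4 | 3 | t | 4
t | 4 | 3 | t | 4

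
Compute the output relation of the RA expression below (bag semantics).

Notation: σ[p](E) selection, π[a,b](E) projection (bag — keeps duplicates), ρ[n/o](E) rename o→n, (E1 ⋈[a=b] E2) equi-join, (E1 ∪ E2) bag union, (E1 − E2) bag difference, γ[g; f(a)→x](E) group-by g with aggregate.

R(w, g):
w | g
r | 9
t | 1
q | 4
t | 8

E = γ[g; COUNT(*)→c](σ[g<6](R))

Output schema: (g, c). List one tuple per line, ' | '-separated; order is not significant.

Stepwise |·|:
  R → 4
  σ[g<6](R) → 2
  γ[g; COUNT(*)→c](σ[g<6](R)) → 2

== RESULT ==
g | c
1 | 1
4 | 1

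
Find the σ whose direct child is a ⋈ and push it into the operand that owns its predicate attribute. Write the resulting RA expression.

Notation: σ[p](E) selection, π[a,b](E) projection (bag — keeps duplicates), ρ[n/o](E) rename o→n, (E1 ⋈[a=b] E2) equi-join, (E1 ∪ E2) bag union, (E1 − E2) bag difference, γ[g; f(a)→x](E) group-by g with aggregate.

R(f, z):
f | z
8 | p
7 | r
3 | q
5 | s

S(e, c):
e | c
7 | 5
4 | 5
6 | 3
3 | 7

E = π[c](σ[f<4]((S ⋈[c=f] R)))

σ filters on f, owned by the right side.
E' = π[c]((S ⋈[c=f] σ[f<4](R)))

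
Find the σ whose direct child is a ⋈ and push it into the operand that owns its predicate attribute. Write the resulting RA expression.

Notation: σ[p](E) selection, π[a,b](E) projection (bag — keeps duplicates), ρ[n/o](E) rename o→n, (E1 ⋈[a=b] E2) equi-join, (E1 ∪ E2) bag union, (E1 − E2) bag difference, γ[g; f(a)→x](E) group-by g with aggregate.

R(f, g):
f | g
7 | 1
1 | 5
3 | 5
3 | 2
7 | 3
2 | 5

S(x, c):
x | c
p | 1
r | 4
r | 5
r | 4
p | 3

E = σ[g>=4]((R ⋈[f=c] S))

σ filters on g, owned by the left side.
E' = (σ[g>=4](R) ⋈[f=c] S)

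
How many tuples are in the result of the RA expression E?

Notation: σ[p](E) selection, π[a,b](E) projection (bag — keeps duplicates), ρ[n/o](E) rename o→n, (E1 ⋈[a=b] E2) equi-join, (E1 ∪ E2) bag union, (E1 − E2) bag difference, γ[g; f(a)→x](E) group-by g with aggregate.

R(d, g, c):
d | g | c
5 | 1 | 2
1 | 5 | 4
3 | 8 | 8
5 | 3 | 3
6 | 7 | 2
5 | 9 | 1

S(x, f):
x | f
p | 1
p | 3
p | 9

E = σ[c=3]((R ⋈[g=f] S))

Subexpression sizes:
  R → 6
  S → 3
  (R ⋈[g=f] S) → 3
  σ[c=3]((R ⋈[g=f] S)) → 1

|E| = 1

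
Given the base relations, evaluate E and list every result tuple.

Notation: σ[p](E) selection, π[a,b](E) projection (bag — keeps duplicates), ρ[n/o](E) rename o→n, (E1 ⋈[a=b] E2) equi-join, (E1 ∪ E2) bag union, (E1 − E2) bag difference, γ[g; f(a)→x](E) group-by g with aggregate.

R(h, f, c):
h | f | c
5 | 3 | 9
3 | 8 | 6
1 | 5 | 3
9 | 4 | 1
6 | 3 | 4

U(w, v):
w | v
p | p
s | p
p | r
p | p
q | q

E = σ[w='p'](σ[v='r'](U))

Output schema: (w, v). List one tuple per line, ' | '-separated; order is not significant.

Stepwise |·|:
  U → 5
  σ[v='r'](U) → 1
  σ[w='p'](σ[v='r'](U)) → 1

== RESULT ==
w | v
p | r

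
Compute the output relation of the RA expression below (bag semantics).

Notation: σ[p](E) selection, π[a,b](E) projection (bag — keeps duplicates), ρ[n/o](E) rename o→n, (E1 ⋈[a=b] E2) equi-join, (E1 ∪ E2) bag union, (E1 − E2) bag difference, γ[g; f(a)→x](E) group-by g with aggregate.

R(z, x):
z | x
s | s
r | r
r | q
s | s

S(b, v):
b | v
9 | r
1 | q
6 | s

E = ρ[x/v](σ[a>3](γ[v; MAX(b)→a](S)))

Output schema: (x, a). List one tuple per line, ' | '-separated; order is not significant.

Stepwise |·|:
  S → 3
  γ[v; MAX(b)→a](S) → 3
  σ[a>3](γ[v; MAX(b)→a](S)) → 2
  ρ[x/v](σ[a>3](γ[v; MAX(b)→a](S))) → 2

== RESULT ==
x | a
r | 9
s | 6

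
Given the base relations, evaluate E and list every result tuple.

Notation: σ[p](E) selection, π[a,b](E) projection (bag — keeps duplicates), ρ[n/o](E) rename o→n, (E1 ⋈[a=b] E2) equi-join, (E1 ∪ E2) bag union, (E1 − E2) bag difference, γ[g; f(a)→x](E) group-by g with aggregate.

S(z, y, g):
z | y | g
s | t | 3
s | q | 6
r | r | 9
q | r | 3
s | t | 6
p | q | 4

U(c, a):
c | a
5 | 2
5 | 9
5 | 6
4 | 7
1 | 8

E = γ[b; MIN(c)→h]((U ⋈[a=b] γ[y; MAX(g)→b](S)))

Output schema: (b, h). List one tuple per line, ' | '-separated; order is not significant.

Stepwise |·|:
  U → 5
  S → 6
  γ[y; MAX(g)→b](S) → 3
  (U ⋈[a=b] γ[y; MAX(g)→b](S)) → 3
  γ[b; MIN(c)→h]((U ⋈[a=b] γ[y; MAX(g)→b](S))) → 2

== RESULT ==
b | h
6 | 5
9 | 5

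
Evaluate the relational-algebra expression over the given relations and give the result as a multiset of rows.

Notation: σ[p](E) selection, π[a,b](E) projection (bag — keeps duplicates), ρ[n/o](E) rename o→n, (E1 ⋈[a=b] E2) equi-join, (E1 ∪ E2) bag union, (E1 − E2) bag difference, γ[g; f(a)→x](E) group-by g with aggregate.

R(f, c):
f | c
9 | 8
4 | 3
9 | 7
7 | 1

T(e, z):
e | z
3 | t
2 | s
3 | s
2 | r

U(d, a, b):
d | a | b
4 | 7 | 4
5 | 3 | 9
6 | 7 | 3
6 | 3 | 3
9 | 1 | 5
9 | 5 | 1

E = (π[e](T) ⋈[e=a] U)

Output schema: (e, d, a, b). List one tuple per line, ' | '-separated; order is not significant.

Per-node cardinality:
  T → 4
  π[e](T) → 4
  U → 6
  (π[e](T) ⋈[e=a] U) → 4

== RESULT ==
e | d | a | b
3 | 5 | 3 | 9
3 | 5 | 3 | 9
3 | 6 | 3 | 3
3 | 6 | 3 | 3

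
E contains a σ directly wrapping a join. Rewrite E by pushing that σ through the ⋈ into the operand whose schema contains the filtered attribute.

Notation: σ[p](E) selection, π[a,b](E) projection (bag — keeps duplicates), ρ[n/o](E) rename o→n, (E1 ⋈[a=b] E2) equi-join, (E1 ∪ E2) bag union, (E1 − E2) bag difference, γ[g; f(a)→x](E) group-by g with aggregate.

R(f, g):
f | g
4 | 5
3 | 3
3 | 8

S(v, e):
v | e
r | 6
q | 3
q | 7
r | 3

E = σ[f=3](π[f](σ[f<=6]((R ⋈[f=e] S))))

σ filters on f, owned by the left side.
E' = σ[f=3](π[f]((σ[f<=6](R) ⋈[f=e] S)))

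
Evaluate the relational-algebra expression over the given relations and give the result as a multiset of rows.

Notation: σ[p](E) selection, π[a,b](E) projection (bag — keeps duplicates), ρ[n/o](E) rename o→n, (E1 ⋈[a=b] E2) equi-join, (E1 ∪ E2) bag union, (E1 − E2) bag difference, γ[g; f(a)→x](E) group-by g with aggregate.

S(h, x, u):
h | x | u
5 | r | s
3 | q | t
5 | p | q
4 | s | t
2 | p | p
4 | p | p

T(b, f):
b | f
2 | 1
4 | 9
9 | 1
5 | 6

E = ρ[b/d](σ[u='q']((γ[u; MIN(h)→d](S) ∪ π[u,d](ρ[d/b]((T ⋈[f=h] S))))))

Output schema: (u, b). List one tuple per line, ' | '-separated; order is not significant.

Subexpression sizes:
  S → 6
  γ[u; MIN(h)→d](S) → 4
  T → 4
  S → 6
  (T ⋈[f=h] S) → 0
  ρ[d/b]((T ⋈[f=h] S)) → 0
  π[u,d](ρ[d/b]((T ⋈[f=h] S))) → 0
  (γ[u; MIN(h)→d](S) ∪ π[u,d](ρ[d/b]((T ⋈[f=h] S)))) → 4
  σ[u='q']((γ[u; MIN(h)→d](S) ∪ π[u,d](ρ[d/b]((T ⋈[f=h] S))))) → 1
  ρ[b/d](σ[u='q']((γ[u; MIN(h)→d](S) ∪ π[u,d](ρ[d/b]((T ⋈[f=h] S)))))) → 1

== RESULT ==
u | b
q | 5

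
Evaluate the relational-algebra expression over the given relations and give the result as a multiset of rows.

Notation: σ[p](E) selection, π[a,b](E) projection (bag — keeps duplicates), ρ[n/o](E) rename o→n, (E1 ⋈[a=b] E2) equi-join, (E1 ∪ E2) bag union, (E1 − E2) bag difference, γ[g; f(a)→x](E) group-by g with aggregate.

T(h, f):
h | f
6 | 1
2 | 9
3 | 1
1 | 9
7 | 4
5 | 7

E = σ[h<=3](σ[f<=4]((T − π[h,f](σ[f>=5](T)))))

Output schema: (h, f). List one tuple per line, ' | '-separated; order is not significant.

Per-node cardinality:
  T → 6
  T → 6
  σ[f>=5](T) → 3
  π[h,f](σ[f>=5](T)) → 3
  (T − π[h,f](σ[f>=5](T))) → 3
  σ[f<=4]((T − π[h,f](σ[f>=5](T)))) → 3
  σ[h<=3](σ[f<=4]((T − π[h,f](σ[f>=5](T))))) → 1

== RESULT ==
h | f
3 | 1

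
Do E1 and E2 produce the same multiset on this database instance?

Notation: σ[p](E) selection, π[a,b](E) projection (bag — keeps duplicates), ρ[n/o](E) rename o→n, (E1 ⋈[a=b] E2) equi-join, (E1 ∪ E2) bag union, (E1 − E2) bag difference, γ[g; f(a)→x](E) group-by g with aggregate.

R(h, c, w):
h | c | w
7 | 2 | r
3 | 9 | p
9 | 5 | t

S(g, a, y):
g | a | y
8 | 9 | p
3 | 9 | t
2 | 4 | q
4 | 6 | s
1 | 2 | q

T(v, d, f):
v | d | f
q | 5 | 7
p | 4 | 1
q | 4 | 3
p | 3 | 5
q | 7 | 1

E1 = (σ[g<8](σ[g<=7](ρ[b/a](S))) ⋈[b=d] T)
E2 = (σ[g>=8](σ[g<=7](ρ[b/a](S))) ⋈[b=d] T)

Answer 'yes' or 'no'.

E1 stepwise |·|:
  S → 5
  ρ[b/a](S) → 5
  σ[g<=7](ρ[b/a](S)) → 4
  σ[g<8](σ[g<=7](ρ[b/a](S))) → 4
  T → 5
  (σ[g<8](σ[g<=7](ρ[b/a](S))) ⋈[b=d] T) → 2
E2 stepwise |·|:
  S → 5
  ρ[b/a](S) → 5
  σ[g<=7](ρ[b/a](S)) → 4
  σ[g>=8](σ[g<=7](ρ[b/a](S))) → 0
  T → 5
  (σ[g>=8](σ[g<=7](ρ[b/a](S))) ⋈[b=d] T) → 0

E1 result:
g | b | y | v | d | f
2 | 4 | q | p | 4 | 1
2 | 4 | q | q | 4 | 3
E2 result:
g | b | y | v | d | f
(0 rows)
Witness: (2, 4, 'q', 'q', 4, 3) appears 1× in E1 but 0× in E2.

no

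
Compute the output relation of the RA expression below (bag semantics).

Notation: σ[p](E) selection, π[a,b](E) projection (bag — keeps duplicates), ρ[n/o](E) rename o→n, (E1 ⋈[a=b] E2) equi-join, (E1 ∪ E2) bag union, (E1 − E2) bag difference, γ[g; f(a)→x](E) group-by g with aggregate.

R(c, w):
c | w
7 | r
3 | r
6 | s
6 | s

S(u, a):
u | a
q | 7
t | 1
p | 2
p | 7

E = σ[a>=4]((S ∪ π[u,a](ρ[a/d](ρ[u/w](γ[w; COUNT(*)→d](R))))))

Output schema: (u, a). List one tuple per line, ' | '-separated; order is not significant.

Subexpression sizes:
  S → 4
  R → 4
  γ[w; COUNT(*)→d](R) → 2
  ρ[u/w](γ[w; COUNT(*)→d](R)) → 2
  ρ[a/d](ρ[u/w](γ[w; COUNT(*)→d](R))) → 2
  π[u,a](ρ[a/d](ρ[u/w](γ[w; COUNT(*)→d](R)))) → 2
  (S ∪ π[u,a](ρ[a/d](ρ[u/w](γ[w; COUNT(*)→d](R))))) → 6
  σ[a>=4]((S ∪ π[u,a](ρ[a/d](ρ[u/w](γ[w; COUNT(*)→d](R)))))) → 2

== RESULT ==
u | a
p | 7
q | 7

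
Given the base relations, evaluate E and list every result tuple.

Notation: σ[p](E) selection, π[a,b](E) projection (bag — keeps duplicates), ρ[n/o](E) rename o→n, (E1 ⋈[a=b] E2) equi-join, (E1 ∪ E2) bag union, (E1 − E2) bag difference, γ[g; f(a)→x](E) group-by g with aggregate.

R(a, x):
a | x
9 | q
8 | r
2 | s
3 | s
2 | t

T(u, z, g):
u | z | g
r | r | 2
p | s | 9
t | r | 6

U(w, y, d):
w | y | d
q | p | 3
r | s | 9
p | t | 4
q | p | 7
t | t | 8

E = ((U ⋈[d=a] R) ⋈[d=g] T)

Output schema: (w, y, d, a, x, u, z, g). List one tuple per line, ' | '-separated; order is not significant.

Stepwise |·|:
  U → 5
  R → 5
  (U ⋈[d=a] R) → 3
  T → 3
  ((U ⋈[d=a] R) ⋈[d=g] T) → 1

== RESULT ==
w | y | d | a | x | u | z | g
r | s | 9 | 9 | q | p | s | 9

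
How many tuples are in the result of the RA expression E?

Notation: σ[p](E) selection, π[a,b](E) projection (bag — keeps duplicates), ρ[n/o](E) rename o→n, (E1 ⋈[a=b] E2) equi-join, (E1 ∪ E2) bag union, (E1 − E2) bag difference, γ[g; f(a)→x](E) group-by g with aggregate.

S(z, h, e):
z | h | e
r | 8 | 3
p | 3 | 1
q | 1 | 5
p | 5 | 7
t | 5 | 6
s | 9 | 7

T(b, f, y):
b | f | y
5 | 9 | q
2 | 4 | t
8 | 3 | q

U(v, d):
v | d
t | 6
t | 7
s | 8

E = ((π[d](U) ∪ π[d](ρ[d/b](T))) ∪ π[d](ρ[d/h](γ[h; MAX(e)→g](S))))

Per-node cardinality:
  U → 3
  π[d](U) → 3
  T → 3
  ρ[d/b](T) → 3
  π[d](ρ[d/b](T)) → 3
  (π[d](U) ∪ π[d](ρ[d/b](T))) → 6
  S → 6
  γ[h; MAX(e)→g](S) → 5
  ρ[d/h](γ[h; MAX(e)→g](S)) → 5
  π[d](ρ[d/h](γ[h; MAX(e)→g](S))) → 5
  ((π[d](U) ∪ π[d](ρ[d/b](T))) ∪ π[d](ρ[d/h](γ[h; MAX(e)→g](S)))) → 11

|E| = 11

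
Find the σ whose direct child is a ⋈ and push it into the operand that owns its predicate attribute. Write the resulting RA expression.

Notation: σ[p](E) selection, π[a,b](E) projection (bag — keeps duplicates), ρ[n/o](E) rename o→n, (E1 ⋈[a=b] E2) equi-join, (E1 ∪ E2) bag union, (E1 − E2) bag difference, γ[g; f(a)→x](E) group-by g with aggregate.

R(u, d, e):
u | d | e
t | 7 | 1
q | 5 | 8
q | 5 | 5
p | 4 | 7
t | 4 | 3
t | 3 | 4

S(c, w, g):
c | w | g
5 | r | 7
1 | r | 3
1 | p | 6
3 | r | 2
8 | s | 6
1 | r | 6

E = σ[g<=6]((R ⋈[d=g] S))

σ filters on g, owned by the right side.
E' = (R ⋈[d=g] σ[g<=6](S))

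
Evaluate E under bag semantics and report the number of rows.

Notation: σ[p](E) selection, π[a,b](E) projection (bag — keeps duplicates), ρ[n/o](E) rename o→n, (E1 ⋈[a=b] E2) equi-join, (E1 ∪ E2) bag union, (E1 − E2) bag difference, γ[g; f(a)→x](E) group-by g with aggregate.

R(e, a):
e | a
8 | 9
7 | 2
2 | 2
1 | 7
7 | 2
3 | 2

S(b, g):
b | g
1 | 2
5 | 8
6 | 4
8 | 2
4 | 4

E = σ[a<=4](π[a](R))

Stepwise |·|:
  R → 6
  π[a](R) → 6
  σ[a<=4](π[a](R)) → 4

|E| = 4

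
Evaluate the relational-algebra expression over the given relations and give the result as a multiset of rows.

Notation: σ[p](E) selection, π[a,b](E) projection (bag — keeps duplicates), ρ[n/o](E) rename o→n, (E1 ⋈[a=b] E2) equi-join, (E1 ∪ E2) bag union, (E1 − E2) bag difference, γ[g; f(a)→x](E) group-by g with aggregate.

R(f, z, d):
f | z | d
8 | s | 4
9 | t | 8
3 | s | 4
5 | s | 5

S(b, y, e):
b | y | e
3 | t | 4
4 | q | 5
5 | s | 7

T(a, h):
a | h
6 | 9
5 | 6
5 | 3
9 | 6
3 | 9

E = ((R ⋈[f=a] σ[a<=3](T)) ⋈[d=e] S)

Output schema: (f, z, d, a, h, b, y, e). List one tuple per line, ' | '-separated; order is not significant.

Stepwise |·|:
  R → 4
  T → 5
  σ[a<=3](T) → 1
  (R ⋈[f=a] σ[a<=3](T)) → 1
  S → 3
  ((R ⋈[f=a] σ[a<=3](T)) ⋈[d=e] S) → 1

== RESULT ==
f | z | d | a | h | b | y | e
3 | s | 4 | 3 | 9 | 3 | t | 4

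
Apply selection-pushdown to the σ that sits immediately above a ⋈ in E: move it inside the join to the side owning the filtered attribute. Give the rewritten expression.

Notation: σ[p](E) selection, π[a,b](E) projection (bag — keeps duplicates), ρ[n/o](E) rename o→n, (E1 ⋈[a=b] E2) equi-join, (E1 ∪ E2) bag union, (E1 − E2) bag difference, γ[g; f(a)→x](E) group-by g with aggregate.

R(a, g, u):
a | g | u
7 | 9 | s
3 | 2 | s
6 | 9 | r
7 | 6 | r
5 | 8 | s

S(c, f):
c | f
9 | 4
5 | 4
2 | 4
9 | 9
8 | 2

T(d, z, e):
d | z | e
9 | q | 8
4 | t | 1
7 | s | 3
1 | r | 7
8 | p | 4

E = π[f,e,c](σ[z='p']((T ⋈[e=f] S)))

σ filters on z, owned by the left side.
E' = π[f,e,c]((σ[z='p'](T) ⋈[e=f] S))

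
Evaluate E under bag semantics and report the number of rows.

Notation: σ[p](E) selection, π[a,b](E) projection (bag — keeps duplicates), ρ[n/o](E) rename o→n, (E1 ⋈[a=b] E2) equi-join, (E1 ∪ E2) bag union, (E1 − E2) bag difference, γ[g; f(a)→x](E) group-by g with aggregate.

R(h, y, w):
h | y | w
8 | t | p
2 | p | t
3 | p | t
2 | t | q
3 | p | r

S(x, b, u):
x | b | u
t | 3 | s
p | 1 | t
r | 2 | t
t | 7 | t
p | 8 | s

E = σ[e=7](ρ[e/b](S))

Stepwise |·|:
  S → 5
  ρ[e/b](S) → 5
  σ[e=7](ρ[e/b](S)) → 1

|E| = 1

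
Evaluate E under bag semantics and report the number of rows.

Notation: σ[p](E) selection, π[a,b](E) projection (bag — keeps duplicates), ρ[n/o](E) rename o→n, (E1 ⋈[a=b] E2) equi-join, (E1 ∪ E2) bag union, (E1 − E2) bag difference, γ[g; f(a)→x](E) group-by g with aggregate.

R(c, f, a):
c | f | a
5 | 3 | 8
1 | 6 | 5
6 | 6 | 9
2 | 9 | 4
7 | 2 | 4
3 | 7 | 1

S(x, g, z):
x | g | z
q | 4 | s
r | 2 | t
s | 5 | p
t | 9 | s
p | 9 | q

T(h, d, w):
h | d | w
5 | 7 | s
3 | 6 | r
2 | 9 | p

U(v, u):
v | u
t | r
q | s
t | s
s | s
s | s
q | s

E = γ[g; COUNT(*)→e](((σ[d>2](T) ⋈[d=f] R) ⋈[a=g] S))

Subexpression sizes:
  T → 3
  σ[d>2](T) → 3
  R → 6
  (σ[d>2](T) ⋈[d=f] R) → 4
  S → 5
  ((σ[d>2](T) ⋈[d=f] R) ⋈[a=g] S) → 4
  γ[g; COUNT(*)→e](((σ[d>2](T) ⋈[d=f] R) ⋈[a=g] S)) → 3

|E| = 3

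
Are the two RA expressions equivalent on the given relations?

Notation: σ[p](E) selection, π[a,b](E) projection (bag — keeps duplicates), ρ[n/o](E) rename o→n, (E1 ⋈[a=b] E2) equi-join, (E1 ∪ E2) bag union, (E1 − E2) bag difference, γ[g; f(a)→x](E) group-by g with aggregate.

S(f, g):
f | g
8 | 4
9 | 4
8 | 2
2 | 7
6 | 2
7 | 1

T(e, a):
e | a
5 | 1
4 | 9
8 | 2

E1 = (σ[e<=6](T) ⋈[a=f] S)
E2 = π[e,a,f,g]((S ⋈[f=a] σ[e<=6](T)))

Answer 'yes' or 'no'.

E1 per-node cardinality:
  T → 3
  σ[e<=6](T) → 2
  S → 6
  (σ[e<=6](T) ⋈[a=f] S) → 1
E2 per-node cardinality:
  S → 6
  T → 3
  σ[e<=6](T) → 2
  (S ⋈[f=a] σ[e<=6](T)) → 1
  π[e,a,f,g]((S ⋈[f=a] σ[e<=6](T))) → 1

E1 and E2 produce the same multiset:
e | a | f | g
4 | 9 | 9 | 4

yes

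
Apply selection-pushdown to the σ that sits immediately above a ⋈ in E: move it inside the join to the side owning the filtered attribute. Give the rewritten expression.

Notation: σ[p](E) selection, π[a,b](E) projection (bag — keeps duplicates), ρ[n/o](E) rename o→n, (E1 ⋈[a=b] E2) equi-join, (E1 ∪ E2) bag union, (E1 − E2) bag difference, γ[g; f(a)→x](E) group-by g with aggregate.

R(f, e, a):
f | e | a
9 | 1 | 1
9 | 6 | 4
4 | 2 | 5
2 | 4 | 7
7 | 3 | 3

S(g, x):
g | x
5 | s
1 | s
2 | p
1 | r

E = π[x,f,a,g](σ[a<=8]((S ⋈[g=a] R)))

σ filters on a, owned by the right side.
E' = π[x,f,a,g]((S ⋈[g=a] σ[a<=8](R)))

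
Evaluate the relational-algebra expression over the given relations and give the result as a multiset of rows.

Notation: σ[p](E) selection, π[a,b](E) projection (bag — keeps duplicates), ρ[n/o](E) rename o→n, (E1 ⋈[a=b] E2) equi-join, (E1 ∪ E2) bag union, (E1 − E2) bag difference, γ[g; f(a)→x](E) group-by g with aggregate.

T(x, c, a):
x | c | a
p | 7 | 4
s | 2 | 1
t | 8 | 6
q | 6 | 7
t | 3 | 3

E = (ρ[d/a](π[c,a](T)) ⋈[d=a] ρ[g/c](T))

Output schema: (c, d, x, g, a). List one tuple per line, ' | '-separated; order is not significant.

Row counts bottom-up:
  T → 5
  π[c,a](T) → 5
  ρ[d/a](π[c,a](T)) → 5
  T → 5
  ρ[g/c](T) → 5
  (ρ[d/a](π[c,a](T)) ⋈[d=a] ρ[g/c](T)) → 5

== RESULT ==
c | d | x | g | a
2 | 1 | s | 2 | 1
3 | 3 | t | 3 | 3
6 | 7 | q | 6 | 7
7 | 4 | p | 7 | 4
8 | 6 | t | 8 | 6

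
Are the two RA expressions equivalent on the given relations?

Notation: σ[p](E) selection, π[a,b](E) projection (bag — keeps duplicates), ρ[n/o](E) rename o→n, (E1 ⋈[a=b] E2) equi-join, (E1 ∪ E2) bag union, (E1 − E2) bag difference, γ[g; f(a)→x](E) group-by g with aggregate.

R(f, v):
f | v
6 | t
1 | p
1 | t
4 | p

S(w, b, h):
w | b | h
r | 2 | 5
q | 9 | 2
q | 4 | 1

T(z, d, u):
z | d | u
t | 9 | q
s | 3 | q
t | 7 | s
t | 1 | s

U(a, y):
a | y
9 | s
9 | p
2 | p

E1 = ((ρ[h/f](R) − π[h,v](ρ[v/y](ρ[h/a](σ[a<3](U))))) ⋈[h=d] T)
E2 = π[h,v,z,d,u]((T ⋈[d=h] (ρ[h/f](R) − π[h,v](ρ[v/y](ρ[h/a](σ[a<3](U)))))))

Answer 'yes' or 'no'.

E1 subexpression sizes:
  R → 4
  ρ[h/f](R) → 4
  U → 3
  σ[a<3](U) → 1
  ρ[h/a](σ[a<3](U)) → 1
  ρ[v/y](ρ[h/a](σ[a<3](U))) → 1
  π[h,v](ρ[v/y](ρ[h/a](σ[a<3](U)))) → 1
  (ρ[h/f](R) − π[h,v](ρ[v/y](ρ[h/a](σ[a<3](U))))) → 4
  T → 4
  ((ρ[h/f](R) − π[h,v](ρ[v/y](ρ[h/a](σ[a<3](U))))) ⋈[h=d] T) → 2
E2 subexpression sizes:
  T → 4
  R → 4
  ρ[h/f](R) → 4
  U → 3
  σ[a<3](U) → 1
  ρ[h/a](σ[a<3](U)) → 1
  ρ[v/y](ρ[h/a](σ[a<3](U))) → 1
  π[h,v](ρ[v/y](ρ[h/a](σ[a<3](U)))) → 1
  (ρ[h/f](R) − π[h,v](ρ[v/y](ρ[h/a](σ[a<3](U))))) → 4
  (T ⋈[d=h] (ρ[h/f](R) − π[h,v](ρ[v/y](ρ[h/a](σ[a<3](U)))))) → 2
  π[h,v,z,d,u]((T ⋈[d=h] (ρ[h/f](R) − π[h,v](ρ[v/y](ρ[h/a](σ[a<3](U))))))) → 2

E1 and E2 produce the same multiset:
h | v | z | d | u
1 | p | t | 1 | s
1 | t | t | 1 | s

yes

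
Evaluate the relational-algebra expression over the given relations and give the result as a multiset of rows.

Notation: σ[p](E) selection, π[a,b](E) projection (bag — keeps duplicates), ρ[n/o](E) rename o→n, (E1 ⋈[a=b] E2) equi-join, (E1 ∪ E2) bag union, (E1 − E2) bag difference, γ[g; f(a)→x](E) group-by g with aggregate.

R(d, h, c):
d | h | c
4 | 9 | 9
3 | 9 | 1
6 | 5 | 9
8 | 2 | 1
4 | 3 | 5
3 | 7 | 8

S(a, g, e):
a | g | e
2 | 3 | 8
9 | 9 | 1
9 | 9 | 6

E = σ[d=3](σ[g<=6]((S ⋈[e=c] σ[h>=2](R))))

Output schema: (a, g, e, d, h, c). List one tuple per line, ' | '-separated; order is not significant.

Subexpression sizes:
  S → 3
  R → 6
  σ[h>=2](R) → 6
  (S ⋈[e=c] σ[h>=2](R)) → 3
  σ[g<=6]((S ⋈[e=c] σ[h>=2](R))) → 1
  σ[d=3](σ[g<=6]((S ⋈[e=c] σ[h>=2](R)))) → 1

== RESULT ==
a | g | e | d | h | c
2 | 3 | 8 | 3 | 7 | 8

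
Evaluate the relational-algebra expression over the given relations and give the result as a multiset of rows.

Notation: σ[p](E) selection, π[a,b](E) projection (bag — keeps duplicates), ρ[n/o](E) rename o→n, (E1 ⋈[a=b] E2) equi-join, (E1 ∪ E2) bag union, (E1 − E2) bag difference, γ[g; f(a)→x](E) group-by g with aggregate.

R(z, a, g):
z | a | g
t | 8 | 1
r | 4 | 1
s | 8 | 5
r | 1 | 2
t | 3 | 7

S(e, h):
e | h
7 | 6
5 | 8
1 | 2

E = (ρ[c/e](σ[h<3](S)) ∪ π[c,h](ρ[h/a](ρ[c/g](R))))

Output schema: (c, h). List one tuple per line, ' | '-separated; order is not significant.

Per-node cardinality:
  S → 3
  σ[h<3](S) → 1
  ρ[c/e](σ[h<3](S)) → 1
  R → 5
  ρ[c/g](R) → 5
  ρ[h/a](ρ[c/g](R)) → 5
  π[c,h](ρ[h/a](ρ[c/g](R))) → 5
  (ρ[c/e](σ[h<3](S)) ∪ π[c,h](ρ[h/a](ρ[c/g](R)))) → 6

== RESULT ==
c | h
1 | 2
1 | 4
1 | 8
2 | 1
5 | 8
7 | 3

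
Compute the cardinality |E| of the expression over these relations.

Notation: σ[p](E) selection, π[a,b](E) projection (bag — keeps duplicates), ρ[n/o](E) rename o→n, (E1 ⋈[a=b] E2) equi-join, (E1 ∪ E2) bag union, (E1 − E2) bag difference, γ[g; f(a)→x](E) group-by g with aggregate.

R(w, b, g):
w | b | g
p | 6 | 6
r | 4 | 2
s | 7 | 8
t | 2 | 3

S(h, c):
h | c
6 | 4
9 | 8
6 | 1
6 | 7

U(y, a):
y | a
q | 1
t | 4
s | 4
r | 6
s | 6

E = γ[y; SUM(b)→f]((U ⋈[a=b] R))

Subexpression sizes:
  U → 5
  R → 4
  (U ⋈[a=b] R) → 4
  γ[y; SUM(b)→f]((U ⋈[a=b] R)) → 3

|E| = 3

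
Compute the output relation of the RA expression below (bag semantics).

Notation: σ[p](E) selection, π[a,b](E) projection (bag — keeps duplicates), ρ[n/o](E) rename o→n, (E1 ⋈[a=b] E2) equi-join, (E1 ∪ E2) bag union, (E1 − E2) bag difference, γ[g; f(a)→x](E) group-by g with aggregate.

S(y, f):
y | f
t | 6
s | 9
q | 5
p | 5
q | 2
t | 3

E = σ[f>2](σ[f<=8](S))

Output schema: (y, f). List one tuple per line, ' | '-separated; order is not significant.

Per-node cardinality:
  S → 6
  σ[f<=8](S) → 5
  σ[f>2](σ[f<=8](S)) → 4

== RESULT ==
y | f
p | 5
q | 5
t | 3
t | 6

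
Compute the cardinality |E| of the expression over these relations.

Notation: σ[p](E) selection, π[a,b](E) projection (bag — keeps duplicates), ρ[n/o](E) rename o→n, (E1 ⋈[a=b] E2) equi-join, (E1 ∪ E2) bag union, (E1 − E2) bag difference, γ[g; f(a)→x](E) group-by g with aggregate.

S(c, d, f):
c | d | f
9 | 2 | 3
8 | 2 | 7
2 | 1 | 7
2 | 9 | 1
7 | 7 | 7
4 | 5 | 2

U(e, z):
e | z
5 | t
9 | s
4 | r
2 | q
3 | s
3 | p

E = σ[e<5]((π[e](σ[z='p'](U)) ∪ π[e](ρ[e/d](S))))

Row counts bottom-up:
  U → 6
  σ[z='p'](U) → 1
  π[e](σ[z='p'](U)) → 1
  S → 6
  ρ[e/d](S) → 6
  π[e](ρ[e/d](S)) → 6
  (π[e](σ[z='p'](U)) ∪ π[e](ρ[e/d](S))) → 7
  σ[e<5]((π[e](σ[z='p'](U)) ∪ π[e](ρ[e/d](S)))) → 4

|E| = 4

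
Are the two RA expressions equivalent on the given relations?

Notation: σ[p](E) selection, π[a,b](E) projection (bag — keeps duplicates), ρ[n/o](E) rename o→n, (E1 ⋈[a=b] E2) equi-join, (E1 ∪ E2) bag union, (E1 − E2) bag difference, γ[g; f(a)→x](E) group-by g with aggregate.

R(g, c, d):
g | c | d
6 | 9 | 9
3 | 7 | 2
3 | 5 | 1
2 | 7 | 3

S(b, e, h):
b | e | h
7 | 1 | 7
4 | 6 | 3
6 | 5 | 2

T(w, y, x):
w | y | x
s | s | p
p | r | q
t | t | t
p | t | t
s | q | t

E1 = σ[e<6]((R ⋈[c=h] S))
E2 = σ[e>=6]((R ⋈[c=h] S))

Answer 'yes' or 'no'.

E1 per-node cardinality:
  R → 4
  S → 3
  (R ⋈[c=h] S) → 2
  σ[e<6]((R ⋈[c=h] S)) → 2
E2 per-node cardinality:
  R → 4
  S → 3
  (R ⋈[c=h] S) → 2
  σ[e>=6]((R ⋈[c=h] S)) → 0

E1 result:
g | c | d | b | e | h
2 | 7 | 3 | 7 | 1 | 7
3 | 7 | 2 | 7 | 1 | 7
E2 result:
g | c | d | b | e | h
(0 rows)
Witness: (2, 7, 3, 7, 1, 7) appears 1× in E1 but 0× in E2.

no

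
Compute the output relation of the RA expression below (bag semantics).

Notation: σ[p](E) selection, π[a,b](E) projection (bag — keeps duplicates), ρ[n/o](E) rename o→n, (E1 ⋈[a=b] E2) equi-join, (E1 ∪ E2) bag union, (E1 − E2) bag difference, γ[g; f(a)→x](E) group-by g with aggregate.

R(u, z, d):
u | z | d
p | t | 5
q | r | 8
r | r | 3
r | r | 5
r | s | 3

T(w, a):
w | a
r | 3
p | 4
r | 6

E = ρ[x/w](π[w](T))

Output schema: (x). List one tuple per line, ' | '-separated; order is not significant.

Subexpression sizes:
  T → 3
  π[w](T) → 3
  ρ[x/w](π[w](T)) → 3

== RESULT ==
x
p
r
r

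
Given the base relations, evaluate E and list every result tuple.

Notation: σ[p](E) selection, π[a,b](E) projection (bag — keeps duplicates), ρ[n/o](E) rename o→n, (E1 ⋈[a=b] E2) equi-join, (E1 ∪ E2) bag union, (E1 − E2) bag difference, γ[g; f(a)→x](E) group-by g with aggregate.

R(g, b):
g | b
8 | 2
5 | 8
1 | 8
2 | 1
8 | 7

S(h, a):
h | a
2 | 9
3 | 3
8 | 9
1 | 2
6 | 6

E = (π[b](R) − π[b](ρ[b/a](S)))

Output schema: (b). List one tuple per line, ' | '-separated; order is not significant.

Stepwise |·|:
  R → 5
  π[b](R) → 5
  S → 5
  ρ[b/a](S) → 5
  π[b](ρ[b/a](S)) → 5
  (π[b](R) − π[b](ρ[b/a](S))) → 4

== RESULT ==
b
1
7
8
8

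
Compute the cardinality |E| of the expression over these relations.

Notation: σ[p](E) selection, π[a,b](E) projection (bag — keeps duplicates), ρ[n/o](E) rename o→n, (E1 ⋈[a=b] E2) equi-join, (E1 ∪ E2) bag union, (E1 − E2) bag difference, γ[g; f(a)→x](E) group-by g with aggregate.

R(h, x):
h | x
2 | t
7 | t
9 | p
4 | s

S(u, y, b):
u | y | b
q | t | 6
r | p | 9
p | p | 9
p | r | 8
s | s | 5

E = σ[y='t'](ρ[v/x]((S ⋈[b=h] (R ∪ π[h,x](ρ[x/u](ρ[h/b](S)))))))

Subexpression sizes:
  S → 5
  R → 4
  S → 5
  ρ[h/b](S) → 5
  ρ[x/u](ρ[h/b](S)) → 5
  π[h,x](ρ[x/u](ρ[h/b](S))) → 5
  (R ∪ π[h,x](ρ[x/u](ρ[h/b](S)))) → 9
  (S ⋈[b=h] (R ∪ π[h,x](ρ[x/u](ρ[h/b](S))))) → 9
  ρ[v/x]((S ⋈[b=h] (R ∪ π[h,x](ρ[x/u](ρ[h/b](S)))))) → 9
  σ[y='t'](ρ[v/x]((S ⋈[b=h] (R ∪ π[h,x](ρ[x/u](ρ[h/b](S))))))) → 1

|E| = 1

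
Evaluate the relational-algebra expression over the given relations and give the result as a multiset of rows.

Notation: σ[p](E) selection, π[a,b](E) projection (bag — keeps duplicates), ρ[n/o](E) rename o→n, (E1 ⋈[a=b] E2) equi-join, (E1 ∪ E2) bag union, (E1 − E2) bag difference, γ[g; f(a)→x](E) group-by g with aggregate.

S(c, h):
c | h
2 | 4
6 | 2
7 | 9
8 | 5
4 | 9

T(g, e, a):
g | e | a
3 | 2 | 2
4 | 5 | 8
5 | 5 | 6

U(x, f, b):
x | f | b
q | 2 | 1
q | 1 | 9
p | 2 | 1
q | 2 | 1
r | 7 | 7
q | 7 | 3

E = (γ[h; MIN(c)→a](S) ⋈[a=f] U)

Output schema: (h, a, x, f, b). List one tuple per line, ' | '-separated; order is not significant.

Per-node cardinality:
  S → 5
  γ[h; MIN(c)→a](S) → 4
  U → 6
  (γ[h; MIN(c)→a](S) ⋈[a=f] U) → 3

== RESULT ==
h | a | x | f | b
4 | 2 | p | 2 | 1
4 | 2 | q | 2 | 1
4 | 2 | q | 2 | 1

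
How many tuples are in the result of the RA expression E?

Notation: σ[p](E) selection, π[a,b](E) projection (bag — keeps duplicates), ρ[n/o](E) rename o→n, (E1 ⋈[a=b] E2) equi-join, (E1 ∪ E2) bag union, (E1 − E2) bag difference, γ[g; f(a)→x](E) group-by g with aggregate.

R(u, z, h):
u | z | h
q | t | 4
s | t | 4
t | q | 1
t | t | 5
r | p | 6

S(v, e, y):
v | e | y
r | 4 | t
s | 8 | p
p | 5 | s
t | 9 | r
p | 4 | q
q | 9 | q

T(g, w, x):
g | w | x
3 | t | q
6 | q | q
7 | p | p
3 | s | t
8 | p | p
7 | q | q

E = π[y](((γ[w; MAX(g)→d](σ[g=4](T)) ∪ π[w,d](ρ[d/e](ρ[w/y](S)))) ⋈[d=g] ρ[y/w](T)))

Stepwise |·|:
  T → 6
  σ[g=4](T) → 0
  γ[w; MAX(g)→d](σ[g=4](T)) → 0
  S → 6
  ρ[w/y](S) → 6
  ρ[d/e](ρ[w/y](S)) → 6
  π[w,d](ρ[d/e](ρ[w/y](S))) → 6
  (γ[w; MAX(g)→d](σ[g=4](T)) ∪ π[w,d](ρ[d/e](ρ[w/y](S)))) → 6
  T → 6
  ρ[y/w](T) → 6
  ((γ[w; MAX(g)→d](σ[g=4](T)) ∪ π[w,d](ρ[d/e](ρ[w/y](S)))) ⋈[d=g] ρ[y/w](T)) → 1
  π[y](((γ[w; MAX(g)→d](σ[g=4](T)) ∪ π[w,d](ρ[d/e](ρ[w/y](S)))) ⋈[d=g] ρ[y/w](T))) → 1

|E| = 1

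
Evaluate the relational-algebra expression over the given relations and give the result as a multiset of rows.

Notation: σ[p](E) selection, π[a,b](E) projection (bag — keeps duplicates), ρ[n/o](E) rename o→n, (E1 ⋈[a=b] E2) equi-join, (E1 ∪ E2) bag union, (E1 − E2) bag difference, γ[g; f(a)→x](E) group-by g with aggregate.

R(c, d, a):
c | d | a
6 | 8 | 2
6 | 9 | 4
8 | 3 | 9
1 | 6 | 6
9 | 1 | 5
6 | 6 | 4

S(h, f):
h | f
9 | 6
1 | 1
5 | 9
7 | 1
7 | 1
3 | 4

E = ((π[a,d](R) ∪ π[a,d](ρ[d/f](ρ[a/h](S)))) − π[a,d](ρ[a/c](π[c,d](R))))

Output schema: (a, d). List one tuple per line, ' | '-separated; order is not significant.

Per-node cardinality:
  R → 6
  π[a,d](R) → 6
  S → 6
  ρ[a/h](S) → 6
  ρ[d/f](ρ[a/h](S)) → 6
  π[a,d](ρ[d/f](ρ[a/h](S))) → 6
  (π[a,d](R) ∪ π[a,d](ρ[d/f](ρ[a/h](S)))) → 12
  R → 6
  π[c,d](R) → 6
  ρ[a/c](π[c,d](R)) → 6
  π[a,d](ρ[a/c](π[c,d](R))) → 6
  ((π[a,d](R) ∪ π[a,d](ρ[d/f](ρ[a/h](S)))) − π[a,d](ρ[a/c](π[c,d](R)))) → 11

== RESULT ==
a | d
1 | 1
2 | 8
3 | 4
4 | 6
4 | 9
5 | 1
5 | 9
7 | 1
7 | 1
9 | 3
9 | 6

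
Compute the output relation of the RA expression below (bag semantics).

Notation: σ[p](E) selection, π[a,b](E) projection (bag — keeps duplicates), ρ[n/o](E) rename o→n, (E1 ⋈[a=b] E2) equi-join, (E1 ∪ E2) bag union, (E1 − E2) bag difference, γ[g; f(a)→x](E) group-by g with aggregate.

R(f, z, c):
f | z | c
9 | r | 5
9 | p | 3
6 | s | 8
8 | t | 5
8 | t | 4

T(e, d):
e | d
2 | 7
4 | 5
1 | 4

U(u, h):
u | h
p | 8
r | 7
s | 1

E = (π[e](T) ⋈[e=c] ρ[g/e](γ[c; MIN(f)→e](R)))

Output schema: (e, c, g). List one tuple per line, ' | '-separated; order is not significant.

Stepwise |·|:
  T → 3
  π[e](T) → 3
  R → 5
  γ[c; MIN(f)→e](R) → 4
  ρ[g/e](γ[c; MIN(f)→e](R)) → 4
  (π[e](T) ⋈[e=c] ρ[g/e](γ[c; MIN(f)→e](R))) → 1

== RESULT ==
e | c | g
4 | 4 | 8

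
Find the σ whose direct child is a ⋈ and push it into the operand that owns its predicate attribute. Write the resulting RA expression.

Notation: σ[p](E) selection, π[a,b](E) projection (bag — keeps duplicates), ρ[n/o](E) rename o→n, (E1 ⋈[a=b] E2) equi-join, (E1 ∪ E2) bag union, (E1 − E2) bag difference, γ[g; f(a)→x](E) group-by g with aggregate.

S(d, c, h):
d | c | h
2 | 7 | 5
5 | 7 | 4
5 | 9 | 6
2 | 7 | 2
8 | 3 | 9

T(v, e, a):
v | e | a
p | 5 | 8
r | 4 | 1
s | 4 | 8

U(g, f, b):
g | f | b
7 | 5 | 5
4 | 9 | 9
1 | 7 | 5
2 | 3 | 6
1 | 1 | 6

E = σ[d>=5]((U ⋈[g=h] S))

σ filters on d, owned by the right side.
E' = (U ⋈[g=h] σ[d>=5](S))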